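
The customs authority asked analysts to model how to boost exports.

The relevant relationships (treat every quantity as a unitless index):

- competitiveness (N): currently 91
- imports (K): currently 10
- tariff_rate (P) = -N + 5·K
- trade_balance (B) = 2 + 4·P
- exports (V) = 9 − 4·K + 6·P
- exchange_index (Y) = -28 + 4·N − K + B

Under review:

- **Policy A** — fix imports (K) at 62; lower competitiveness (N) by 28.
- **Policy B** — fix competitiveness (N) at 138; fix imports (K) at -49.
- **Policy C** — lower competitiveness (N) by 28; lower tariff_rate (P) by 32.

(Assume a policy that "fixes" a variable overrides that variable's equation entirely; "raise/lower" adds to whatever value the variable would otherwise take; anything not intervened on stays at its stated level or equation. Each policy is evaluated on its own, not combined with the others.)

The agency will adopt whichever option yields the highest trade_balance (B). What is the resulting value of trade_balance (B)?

Policy A (K := 62, N − 28):
  N = 91 − 28 = 63
  K = 62
  P = 0 − 63 + 5·62 = 247
  B = 2 + 4·247 = 990
Policy B (N := 138, K := -49):
  N = 138
  K = -49
  P = 0 − 138 + 5·(-49) = -383
  B = 2 + 4·(-383) = -1530
Policy C (N − 28, P − 32):
  N = 91 − 28 = 63
  K = 10
  P = 0 − 63 + 5·10 (−32 from intervention) = -45
  B = 2 + 4·(-45) = -178
Comparing — Policy A: B=990, Policy B: B=-1530, Policy C: B=-178. Highest is 990 (Policy A).

990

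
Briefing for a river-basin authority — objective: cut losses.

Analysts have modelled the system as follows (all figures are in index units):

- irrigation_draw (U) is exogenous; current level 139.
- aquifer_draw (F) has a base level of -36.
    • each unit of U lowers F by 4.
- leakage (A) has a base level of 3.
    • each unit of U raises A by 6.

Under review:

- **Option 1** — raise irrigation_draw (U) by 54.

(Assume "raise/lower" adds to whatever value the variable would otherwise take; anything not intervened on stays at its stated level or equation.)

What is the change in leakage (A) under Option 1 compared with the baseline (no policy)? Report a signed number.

Baseline:
  U = 139
  A = 3 + 6·139 = 837
Option 1 (U + 54):
  U = 139 + 54 = 193
  A = 3 + 6·193 = 1161
Change in A: 1161 − 837 = 324

324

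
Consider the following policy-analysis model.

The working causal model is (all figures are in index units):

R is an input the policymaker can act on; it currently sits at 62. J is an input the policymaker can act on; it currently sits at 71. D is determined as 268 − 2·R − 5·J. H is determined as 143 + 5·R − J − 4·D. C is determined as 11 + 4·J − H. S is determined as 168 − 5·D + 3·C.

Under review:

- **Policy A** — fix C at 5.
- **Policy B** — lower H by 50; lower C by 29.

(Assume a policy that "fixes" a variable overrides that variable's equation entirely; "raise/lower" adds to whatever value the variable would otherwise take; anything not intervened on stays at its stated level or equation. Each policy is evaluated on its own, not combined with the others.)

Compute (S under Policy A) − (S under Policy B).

2745

Policy A (C := 5):
  R = 62
  J = 71
  D = 268 − 2·62 − 5·71 = -211
  H = 143 + 5·62 − 71 − 4·(-211) = 1226
  C = 5
  S = 168 − 5·(-211) + 3·5 = 1238
Policy B (H − 50, C − 29):
  R = 62
  J = 71
  D = 268 − 2·62 − 5·71 = -211
  H = 143 + 5·62 − 71 − 4·(-211) (−50 from intervention) = 1176
  C = 11 + 4·71 − 1176 (−29 from intervention) = -910
  S = 168 − 5·(-211) + 3·(-910) = -1507
S: 1238 − (-1507) = 2745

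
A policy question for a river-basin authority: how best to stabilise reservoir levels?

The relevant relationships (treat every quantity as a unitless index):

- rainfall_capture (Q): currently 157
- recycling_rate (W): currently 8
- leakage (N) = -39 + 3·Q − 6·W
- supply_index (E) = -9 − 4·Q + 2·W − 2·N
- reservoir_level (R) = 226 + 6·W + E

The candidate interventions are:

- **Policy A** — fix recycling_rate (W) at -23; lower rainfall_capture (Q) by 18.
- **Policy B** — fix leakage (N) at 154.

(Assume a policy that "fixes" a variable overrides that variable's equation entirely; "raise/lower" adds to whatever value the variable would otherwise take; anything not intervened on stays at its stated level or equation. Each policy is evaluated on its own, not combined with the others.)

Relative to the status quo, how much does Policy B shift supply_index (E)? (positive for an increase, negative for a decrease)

460

Baseline:
  Q = 157
  W = 8
  N = -39 + 3·157 − 6·8 = 384
  E = -9 − 4·157 + 2·8 − 2·384 = -1389
Policy B (N := 154):
  Q = 157
  W = 8
  N = 154
  E = -9 − 4·157 + 2·8 − 2·154 = -929
Change in E: -929 − (-1389) = 460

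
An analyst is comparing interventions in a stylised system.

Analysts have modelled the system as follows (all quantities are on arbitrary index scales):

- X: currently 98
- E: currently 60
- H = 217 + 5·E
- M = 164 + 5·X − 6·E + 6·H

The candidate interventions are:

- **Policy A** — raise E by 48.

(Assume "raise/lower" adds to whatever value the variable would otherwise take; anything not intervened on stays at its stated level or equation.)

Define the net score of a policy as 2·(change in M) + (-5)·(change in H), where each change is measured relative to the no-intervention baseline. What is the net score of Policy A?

1104

Baseline:
  X = 98
  E = 60
  H = 217 + 5·60 = 517
  M = 164 + 5·98 − 6·60 + 6·517 = 3396
Policy A (E + 48):
  X = 98
  E = 60 + 48 = 108
  H = 217 + 5·108 = 757
  M = 164 + 5·98 − 6·108 + 6·757 = 4548
ΔM = 4548 − 3396 = 1152; ΔH = 757 − 517 = 240
Score = 2·1152 + (-5)·240 = 1104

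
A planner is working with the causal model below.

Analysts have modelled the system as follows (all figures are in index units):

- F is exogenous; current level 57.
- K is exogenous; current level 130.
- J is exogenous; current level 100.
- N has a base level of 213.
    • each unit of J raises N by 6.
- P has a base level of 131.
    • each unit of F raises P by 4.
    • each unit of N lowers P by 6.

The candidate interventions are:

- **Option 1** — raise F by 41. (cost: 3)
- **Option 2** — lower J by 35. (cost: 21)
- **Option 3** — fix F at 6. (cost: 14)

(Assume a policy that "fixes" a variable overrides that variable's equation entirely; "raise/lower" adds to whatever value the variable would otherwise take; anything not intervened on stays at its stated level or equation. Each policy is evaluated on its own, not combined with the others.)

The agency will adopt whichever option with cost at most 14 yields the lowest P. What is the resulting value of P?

Option 1 (F + 41):
  F = 57 + 41 = 98
  J = 100
  N = 213 + 6·100 = 813
  P = 131 + 4·98 − 6·813 = -4355
Option 3 (F := 6):
  F = 6
  J = 100
  N = 213 + 6·100 = 813
  P = 131 + 4·6 − 6·813 = -4723
Comparing — Option 1: P=-4355, Option 3: P=-4723. Lowest is -4723 (Option 3).

-4723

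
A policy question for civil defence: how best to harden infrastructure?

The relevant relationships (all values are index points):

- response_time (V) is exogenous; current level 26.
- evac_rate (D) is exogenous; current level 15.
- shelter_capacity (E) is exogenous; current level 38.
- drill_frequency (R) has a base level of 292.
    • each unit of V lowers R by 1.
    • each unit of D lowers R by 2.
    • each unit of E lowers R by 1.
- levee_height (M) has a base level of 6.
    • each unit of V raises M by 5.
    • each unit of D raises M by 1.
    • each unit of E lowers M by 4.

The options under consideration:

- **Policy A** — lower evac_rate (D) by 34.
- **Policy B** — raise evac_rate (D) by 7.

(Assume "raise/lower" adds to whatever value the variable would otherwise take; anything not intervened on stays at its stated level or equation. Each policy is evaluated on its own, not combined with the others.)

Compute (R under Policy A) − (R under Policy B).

Policy A (D − 34):
  V = 26
  D = 15 − 34 = -19
  E = 38
  R = 292 − 26 − 2·(-19) − 38 = 266
Policy B (D + 7):
  V = 26
  D = 15 + 7 = 22
  E = 38
  R = 292 − 26 − 2·22 − 38 = 184
R: 266 − 184 = 82

82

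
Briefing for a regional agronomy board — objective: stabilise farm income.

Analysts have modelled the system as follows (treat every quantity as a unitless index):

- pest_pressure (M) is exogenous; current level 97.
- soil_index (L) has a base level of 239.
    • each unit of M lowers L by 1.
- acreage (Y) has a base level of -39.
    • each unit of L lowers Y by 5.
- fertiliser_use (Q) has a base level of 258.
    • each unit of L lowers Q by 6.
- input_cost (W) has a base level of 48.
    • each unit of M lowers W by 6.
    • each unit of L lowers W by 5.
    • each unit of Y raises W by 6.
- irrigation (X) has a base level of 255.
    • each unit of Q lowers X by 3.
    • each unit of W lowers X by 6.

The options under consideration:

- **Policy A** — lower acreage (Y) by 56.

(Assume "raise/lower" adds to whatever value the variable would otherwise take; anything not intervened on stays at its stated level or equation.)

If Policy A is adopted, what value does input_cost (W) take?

-6074

Policy A (Y − 56):
  M = 97
  L = 239 − 97 = 142
  Y = -39 − 5·142 (−56 from intervention) = -805
  W = 48 − 6·97 − 5·142 + 6·(-805) = -6074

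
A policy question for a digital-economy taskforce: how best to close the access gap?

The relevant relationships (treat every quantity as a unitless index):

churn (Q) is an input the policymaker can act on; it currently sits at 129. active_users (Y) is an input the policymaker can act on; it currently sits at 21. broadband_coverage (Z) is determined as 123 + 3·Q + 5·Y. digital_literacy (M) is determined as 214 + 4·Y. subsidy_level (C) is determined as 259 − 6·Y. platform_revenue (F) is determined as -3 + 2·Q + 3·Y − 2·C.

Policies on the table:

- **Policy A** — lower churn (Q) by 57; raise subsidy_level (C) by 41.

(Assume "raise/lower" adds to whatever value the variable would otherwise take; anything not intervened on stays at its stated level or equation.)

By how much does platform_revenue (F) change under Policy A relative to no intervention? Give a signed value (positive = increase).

Baseline:
  Q = 129
  Y = 21
  C = 259 − 6·21 = 133
  F = -3 + 2·129 + 3·21 − 2·133 = 52
Policy A (Q − 57, C + 41):
  Q = 129 − 57 = 72
  Y = 21
  C = 259 − 6·21 (+41 from intervention) = 174
  F = -3 + 2·72 + 3·21 − 2·174 = -144
Change in F: -144 − 52 = -196

-196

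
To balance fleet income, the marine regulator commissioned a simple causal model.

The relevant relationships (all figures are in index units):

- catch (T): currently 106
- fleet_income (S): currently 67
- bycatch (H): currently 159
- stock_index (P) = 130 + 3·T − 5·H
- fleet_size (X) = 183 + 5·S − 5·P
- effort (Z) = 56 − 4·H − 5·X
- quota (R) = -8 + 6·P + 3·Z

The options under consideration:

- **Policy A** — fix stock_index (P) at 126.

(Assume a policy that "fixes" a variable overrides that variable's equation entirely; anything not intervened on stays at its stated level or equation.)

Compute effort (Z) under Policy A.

-20

Policy A (P := 126):
  T = 106
  S = 67
  H = 159
  P = 126
  X = 183 + 5·67 − 5·126 = -112
  Z = 56 − 4·159 − 5·(-112) = -20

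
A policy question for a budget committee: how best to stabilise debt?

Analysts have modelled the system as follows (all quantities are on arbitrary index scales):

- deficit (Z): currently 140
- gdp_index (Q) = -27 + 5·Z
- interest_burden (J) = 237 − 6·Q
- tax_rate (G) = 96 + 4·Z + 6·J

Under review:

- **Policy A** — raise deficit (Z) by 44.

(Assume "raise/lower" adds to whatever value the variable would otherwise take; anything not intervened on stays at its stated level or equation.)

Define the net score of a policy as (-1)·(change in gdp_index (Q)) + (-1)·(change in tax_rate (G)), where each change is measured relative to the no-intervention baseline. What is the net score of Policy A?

7524

Baseline:
  Z = 140
  Q = -27 + 5·140 = 673
  J = 237 − 6·673 = -3801
  G = 96 + 4·140 + 6·(-3801) = -22150
Policy A (Z + 44):
  Z = 140 + 44 = 184
  Q = -27 + 5·184 = 893
  J = 237 − 6·893 = -5121
  G = 96 + 4·184 + 6·(-5121) = -29894
ΔQ = 893 − 673 = 220; ΔG = -29894 − (-22150) = -7744
Score = (-1)·220 + (-1)·(-7744) = 7524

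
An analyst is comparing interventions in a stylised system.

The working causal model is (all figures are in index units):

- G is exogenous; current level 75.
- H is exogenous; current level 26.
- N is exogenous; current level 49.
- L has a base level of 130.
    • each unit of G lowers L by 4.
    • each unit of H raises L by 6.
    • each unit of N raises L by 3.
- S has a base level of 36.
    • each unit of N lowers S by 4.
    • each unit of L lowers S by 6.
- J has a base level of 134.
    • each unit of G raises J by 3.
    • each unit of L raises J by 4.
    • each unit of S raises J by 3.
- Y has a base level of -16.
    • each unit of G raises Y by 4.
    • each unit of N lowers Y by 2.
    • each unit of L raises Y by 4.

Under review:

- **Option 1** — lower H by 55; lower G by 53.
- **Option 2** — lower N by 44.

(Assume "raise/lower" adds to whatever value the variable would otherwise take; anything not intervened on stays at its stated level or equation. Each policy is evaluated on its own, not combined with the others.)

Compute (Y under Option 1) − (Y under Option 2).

Option 1 (H − 55, G − 53):
  G = 75 − 53 = 22
  H = 26 − 55 = -29
  N = 49
  L = 130 − 4·22 + 6·(-29) + 3·49 = 15
  Y = -16 + 4·22 − 2·49 + 4·15 = 34
Option 2 (N − 44):
  G = 75
  H = 26
  N = 49 − 44 = 5
  L = 130 − 4·75 + 6·26 + 3·5 = 1
  Y = -16 + 4·75 − 2·5 + 4·1 = 278
Y: 34 − 278 = -244

-244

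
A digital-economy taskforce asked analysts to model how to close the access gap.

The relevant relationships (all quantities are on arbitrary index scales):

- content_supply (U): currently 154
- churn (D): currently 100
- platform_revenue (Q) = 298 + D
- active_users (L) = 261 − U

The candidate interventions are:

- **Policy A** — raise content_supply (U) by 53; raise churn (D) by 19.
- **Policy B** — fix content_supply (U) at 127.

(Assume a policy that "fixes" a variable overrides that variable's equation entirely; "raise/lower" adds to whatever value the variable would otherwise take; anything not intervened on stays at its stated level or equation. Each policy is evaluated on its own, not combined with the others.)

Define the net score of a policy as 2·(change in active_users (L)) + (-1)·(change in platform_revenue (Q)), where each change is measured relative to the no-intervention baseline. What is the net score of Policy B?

54

Baseline:
  U = 154
  D = 100
  Q = 298 + 100 = 398
  L = 261 − 154 = 107
Policy B (U := 127):
  U = 127
  D = 100
  Q = 298 + 100 = 398
  L = 261 − 127 = 134
ΔL = 134 − 107 = 27; ΔQ = 398 − 398 = 0
Score = 2·27 + (-1)·0 = 54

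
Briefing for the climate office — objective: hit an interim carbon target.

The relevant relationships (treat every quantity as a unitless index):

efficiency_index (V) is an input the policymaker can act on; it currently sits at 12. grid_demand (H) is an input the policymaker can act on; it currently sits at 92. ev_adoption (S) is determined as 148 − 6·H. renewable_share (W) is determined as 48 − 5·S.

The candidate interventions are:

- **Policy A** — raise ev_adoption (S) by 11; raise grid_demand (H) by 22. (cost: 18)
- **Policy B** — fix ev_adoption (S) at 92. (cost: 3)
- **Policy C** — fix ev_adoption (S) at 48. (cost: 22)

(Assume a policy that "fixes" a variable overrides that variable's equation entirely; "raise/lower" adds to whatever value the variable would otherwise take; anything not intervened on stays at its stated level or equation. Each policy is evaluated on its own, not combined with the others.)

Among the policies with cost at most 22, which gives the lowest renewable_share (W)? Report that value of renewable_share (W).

Policy A (S + 11, H + 22):
  H = 92 + 22 = 114
  S = 148 − 6·114 (+11 from intervention) = -525
  W = 48 − 5·(-525) = 2673
Policy B (S := 92):
  H = 92
  S = 92
  W = 48 − 5·92 = -412
Policy C (S := 48):
  H = 92
  S = 48
  W = 48 − 5·48 = -192
Comparing — Policy A: W=2673, Policy B: W=-412, Policy C: W=-192. Lowest is -412 (Policy B).

-412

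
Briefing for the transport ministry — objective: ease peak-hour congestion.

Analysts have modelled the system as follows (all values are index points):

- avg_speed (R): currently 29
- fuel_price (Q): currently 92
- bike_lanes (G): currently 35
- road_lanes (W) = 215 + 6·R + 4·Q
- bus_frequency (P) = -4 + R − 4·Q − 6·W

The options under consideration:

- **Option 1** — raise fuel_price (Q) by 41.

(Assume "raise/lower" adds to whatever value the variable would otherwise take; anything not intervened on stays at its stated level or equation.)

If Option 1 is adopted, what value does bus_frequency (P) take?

-6033

Option 1 (Q + 41):
  R = 29
  Q = 92 + 41 = 133
  W = 215 + 6·29 + 4·133 = 921
  P = -4 + 29 − 4·133 − 6·921 = -6033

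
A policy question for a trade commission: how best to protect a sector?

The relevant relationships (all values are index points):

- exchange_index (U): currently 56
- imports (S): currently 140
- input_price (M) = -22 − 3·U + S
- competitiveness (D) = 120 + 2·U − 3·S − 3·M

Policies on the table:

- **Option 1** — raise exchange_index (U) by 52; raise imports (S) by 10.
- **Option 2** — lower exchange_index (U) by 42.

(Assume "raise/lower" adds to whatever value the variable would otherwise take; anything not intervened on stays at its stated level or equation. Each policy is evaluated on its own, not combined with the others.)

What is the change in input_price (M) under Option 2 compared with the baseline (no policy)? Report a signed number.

126

Baseline:
  U = 56
  S = 140
  M = -22 − 3·56 + 140 = -50
Option 2 (U − 42):
  U = 56 − 42 = 14
  S = 140
  M = -22 − 3·14 + 140 = 76
Change in M: 76 − (-50) = 126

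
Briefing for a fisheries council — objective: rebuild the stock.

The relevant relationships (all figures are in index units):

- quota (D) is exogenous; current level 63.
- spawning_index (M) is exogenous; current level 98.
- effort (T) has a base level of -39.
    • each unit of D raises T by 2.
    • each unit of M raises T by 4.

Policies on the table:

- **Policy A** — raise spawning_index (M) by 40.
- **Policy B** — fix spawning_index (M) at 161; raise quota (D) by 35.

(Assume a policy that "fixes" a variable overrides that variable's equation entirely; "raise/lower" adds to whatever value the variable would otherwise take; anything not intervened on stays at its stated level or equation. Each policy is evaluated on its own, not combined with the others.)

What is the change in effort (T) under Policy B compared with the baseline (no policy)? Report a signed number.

Baseline:
  D = 63
  M = 98
  T = -39 + 2·63 + 4·98 = 479
Policy B (M := 161, D + 35):
  D = 63 + 35 = 98
  M = 161
  T = -39 + 2·98 + 4·161 = 801
Change in T: 801 − 479 = 322

322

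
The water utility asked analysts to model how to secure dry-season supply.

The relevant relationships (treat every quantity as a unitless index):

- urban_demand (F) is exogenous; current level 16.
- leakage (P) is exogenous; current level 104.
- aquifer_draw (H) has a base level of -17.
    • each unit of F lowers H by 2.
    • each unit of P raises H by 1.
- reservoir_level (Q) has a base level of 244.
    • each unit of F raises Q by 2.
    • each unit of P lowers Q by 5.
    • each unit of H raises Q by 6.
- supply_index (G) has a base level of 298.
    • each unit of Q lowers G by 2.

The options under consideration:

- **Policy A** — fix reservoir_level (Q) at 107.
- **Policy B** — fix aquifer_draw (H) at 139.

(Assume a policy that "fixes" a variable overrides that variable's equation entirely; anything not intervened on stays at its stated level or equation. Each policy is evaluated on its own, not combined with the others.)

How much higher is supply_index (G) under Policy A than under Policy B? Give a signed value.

Policy A (Q := 107):
  F = 16
  P = 104
  H = -17 − 2·16 + 104 = 55
  Q = 107
  G = 298 − 2·107 = 84
Policy B (H := 139):
  F = 16
  P = 104
  H = 139
  Q = 244 + 2·16 − 5·104 + 6·139 = 590
  G = 298 − 2·590 = -882
G: 84 − (-882) = 966

966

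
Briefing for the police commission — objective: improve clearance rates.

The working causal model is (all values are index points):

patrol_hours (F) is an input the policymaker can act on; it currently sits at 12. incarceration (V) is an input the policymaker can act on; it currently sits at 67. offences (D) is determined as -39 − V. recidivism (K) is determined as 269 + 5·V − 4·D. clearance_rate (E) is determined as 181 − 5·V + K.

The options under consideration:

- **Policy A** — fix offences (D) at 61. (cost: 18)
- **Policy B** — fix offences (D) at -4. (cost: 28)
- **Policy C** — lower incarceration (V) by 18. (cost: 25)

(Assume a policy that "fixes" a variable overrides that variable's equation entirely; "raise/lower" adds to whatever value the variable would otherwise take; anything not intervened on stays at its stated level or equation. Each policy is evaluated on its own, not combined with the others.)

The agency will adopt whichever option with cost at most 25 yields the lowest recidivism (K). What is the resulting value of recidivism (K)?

Policy A (D := 61):
  V = 67
  D = 61
  K = 269 + 5·67 − 4·61 = 360
Policy C (V − 18):
  V = 67 − 18 = 49
  D = -39 − 49 = -88
  K = 269 + 5·49 − 4·(-88) = 866
Comparing — Policy A: K=360, Policy C: K=866. Lowest is 360 (Policy A).

360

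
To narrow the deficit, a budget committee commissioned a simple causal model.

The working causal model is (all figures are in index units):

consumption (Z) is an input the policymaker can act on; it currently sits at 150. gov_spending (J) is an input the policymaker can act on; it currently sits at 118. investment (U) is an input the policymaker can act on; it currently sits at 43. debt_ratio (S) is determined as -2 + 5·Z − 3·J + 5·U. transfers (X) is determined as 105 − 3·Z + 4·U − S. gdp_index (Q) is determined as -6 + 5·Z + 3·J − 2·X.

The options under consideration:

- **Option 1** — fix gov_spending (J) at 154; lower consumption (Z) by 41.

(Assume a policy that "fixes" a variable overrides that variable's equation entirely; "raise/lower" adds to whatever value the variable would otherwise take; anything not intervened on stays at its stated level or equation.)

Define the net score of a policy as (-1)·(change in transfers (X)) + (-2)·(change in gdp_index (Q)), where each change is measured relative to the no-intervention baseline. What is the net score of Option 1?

1502

Baseline:
  Z = 150
  J = 118
  U = 43
  S = -2 + 5·150 − 3·118 + 5·43 = 609
  X = 105 − 3·150 + 4·43 − 609 = -782
  Q = -6 + 5·150 + 3·118 − 2·(-782) = 2662
Option 1 (J := 154, Z − 41):
  Z = 150 − 41 = 109
  J = 154
  U = 43
  S = -2 + 5·109 − 3·154 + 5·43 = 296
  X = 105 − 3·109 + 4·43 − 296 = -346
  Q = -6 + 5·109 + 3·154 − 2·(-346) = 1693
ΔX = -346 − (-782) = 436; ΔQ = 1693 − 2662 = -969
Score = (-1)·436 + (-2)·(-969) = 1502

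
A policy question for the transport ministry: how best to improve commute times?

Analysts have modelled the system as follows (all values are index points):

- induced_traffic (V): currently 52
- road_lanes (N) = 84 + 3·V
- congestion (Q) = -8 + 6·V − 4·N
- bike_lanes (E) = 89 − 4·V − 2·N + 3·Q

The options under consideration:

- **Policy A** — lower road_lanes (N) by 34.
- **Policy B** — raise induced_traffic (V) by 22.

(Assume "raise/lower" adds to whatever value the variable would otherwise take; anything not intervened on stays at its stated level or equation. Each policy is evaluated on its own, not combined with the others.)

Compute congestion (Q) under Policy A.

-520

Policy A (N − 34):
  V = 52
  N = 84 + 3·52 (−34 from intervention) = 206
  Q = -8 + 6·52 − 4·206 = -520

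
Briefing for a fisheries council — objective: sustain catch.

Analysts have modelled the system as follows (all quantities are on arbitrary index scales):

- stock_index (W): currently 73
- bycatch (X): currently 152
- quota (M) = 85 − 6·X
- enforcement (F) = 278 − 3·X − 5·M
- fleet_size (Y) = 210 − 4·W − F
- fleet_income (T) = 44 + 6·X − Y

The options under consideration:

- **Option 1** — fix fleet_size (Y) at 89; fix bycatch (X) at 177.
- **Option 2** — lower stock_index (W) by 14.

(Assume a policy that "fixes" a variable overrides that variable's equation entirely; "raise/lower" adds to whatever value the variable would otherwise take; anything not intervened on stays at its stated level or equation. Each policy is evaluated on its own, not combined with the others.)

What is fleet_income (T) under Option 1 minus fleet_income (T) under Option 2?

Option 1 (Y := 89, X := 177):
  W = 73
  X = 177
  M = 85 − 6·177 = -977
  F = 278 − 3·177 − 5·(-977) = 4632
  Y = 89
  T = 44 + 6·177 − 89 = 1017
Option 2 (W − 14):
  W = 73 − 14 = 59
  X = 152
  M = 85 − 6·152 = -827
  F = 278 − 3·152 − 5·(-827) = 3957
  Y = 210 − 4·59 − 3957 = -3983
  T = 44 + 6·152 − (-3983) = 4939
T: 1017 − 4939 = -3922

-3922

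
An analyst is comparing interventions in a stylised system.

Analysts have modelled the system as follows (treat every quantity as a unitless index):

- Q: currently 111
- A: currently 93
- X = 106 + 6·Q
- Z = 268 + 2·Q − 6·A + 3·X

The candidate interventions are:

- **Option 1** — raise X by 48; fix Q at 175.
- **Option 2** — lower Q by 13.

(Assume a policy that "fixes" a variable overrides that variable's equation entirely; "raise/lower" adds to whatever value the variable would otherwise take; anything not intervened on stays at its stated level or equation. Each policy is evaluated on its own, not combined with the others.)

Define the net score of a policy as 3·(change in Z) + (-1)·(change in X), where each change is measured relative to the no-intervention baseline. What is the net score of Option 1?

Baseline:
  Q = 111
  A = 93
  X = 106 + 6·111 = 772
  Z = 268 + 2·111 − 6·93 + 3·772 = 2248
Option 1 (X + 48, Q := 175):
  Q = 175
  A = 93
  X = 106 + 6·175 (+48 from intervention) = 1204
  Z = 268 + 2·175 − 6·93 + 3·1204 = 3672
ΔZ = 3672 − 2248 = 1424; ΔX = 1204 − 772 = 432
Score = 3·1424 + (-1)·432 = 3840

3840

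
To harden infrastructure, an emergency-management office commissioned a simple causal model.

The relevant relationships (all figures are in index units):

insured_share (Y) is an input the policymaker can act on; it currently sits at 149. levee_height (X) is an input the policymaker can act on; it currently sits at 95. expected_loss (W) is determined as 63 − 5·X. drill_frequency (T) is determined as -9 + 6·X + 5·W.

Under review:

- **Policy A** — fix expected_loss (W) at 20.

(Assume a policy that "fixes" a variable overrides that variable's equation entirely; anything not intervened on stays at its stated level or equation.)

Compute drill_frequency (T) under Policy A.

Policy A (W := 20):
  X = 95
  W = 20
  T = -9 + 6·95 + 5·20 = 661

661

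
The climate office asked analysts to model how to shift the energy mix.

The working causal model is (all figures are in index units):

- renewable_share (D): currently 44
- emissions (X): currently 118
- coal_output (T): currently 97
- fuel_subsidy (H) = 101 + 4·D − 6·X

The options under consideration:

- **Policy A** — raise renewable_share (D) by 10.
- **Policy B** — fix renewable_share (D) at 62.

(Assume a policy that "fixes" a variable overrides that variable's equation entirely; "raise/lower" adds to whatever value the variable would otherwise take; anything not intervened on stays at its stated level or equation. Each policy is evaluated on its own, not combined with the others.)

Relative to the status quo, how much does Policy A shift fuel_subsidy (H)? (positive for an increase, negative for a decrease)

Baseline:
  D = 44
  X = 118
  H = 101 + 4·44 − 6·118 = -431
Policy A (D + 10):
  D = 44 + 10 = 54
  X = 118
  H = 101 + 4·54 − 6·118 = -391
Change in H: -391 − (-431) = 40

40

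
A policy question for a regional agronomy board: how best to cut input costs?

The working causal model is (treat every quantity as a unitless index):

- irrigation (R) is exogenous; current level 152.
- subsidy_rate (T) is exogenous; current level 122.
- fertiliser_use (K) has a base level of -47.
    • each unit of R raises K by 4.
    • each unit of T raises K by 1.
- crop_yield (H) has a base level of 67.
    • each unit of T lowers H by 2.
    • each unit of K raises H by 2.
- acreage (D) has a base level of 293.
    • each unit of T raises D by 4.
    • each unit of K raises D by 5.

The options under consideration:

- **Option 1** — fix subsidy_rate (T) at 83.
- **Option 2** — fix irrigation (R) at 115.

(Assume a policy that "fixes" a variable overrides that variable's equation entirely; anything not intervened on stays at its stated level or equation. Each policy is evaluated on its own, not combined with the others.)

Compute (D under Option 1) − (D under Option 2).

389

Option 1 (T := 83):
  R = 152
  T = 83
  K = -47 + 4·152 + 83 = 644
  D = 293 + 4·83 + 5·644 = 3845
Option 2 (R := 115):
  R = 115
  T = 122
  K = -47 + 4·115 + 122 = 535
  D = 293 + 4·122 + 5·535 = 3456
D: 3845 − 3456 = 389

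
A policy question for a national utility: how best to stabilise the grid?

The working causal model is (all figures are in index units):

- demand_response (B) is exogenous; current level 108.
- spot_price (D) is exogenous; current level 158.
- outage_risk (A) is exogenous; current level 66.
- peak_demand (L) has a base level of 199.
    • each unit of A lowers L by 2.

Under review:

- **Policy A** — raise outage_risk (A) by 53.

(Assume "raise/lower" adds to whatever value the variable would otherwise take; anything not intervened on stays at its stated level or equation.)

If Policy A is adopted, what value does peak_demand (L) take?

-39

Policy A (A + 53):
  A = 66 + 53 = 119
  L = 199 − 2·119 = -39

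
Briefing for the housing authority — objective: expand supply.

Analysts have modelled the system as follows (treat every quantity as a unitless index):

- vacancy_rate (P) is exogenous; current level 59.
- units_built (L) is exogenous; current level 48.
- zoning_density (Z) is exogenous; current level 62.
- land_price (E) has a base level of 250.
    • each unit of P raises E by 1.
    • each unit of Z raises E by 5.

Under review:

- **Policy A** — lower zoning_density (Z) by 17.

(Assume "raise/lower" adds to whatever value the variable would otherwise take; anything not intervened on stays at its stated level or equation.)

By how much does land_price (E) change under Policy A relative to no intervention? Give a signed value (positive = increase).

-85

Baseline:
  P = 59
  Z = 62
  E = 250 + 59 + 5·62 = 619
Policy A (Z − 17):
  P = 59
  Z = 62 − 17 = 45
  E = 250 + 59 + 5·45 = 534
Change in E: 534 − 619 = -85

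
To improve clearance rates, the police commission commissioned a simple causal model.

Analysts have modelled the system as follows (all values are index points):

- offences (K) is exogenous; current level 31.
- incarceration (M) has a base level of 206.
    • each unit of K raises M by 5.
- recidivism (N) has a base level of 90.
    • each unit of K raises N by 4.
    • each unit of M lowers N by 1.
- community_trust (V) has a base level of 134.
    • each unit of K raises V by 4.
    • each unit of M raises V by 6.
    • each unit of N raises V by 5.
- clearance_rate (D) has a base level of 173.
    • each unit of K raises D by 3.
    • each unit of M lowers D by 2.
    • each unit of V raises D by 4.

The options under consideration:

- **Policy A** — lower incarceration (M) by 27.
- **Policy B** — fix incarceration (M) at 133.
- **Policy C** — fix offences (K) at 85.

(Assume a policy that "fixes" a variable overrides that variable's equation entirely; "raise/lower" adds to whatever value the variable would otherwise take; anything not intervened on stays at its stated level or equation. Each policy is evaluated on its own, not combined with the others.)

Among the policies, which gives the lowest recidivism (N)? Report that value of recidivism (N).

-201

Policy A (M − 27):
  K = 31
  M = 206 + 5·31 (−27 from intervention) = 334
  N = 90 + 4·31 − 334 = -120
Policy B (M := 133):
  K = 31
  M = 133
  N = 90 + 4·31 − 133 = 81
Policy C (K := 85):
  K = 85
  M = 206 + 5·85 = 631
  N = 90 + 4·85 − 631 = -201
Comparing — Policy A: N=-120, Policy B: N=81, Policy C: N=-201. Lowest is -201 (Policy C).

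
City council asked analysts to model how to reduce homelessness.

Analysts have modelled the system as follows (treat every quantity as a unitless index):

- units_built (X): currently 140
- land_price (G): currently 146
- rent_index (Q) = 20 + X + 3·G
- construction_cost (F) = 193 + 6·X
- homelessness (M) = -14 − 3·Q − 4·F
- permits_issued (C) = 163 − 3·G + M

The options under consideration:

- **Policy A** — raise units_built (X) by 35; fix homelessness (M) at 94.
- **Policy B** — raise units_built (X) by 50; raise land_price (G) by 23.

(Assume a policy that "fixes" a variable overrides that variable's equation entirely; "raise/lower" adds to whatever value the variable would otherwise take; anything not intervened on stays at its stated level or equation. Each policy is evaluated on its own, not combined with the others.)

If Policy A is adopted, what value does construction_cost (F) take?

1243

Policy A (X + 35, M := 94):
  X = 140 + 35 = 175
  F = 193 + 6·175 = 1243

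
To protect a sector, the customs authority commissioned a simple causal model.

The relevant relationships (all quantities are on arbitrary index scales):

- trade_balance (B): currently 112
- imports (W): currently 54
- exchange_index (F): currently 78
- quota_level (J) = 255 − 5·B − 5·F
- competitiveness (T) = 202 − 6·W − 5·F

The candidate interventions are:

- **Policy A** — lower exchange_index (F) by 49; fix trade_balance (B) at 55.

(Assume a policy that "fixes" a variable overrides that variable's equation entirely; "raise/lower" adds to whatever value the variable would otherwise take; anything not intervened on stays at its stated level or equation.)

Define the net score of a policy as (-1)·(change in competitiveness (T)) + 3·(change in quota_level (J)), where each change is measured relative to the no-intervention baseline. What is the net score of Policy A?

Baseline:
  B = 112
  W = 54
  F = 78
  J = 255 − 5·112 − 5·78 = -695
  T = 202 − 6·54 − 5·78 = -512
Policy A (F − 49, B := 55):
  B = 55
  W = 54
  F = 78 − 49 = 29
  J = 255 − 5·55 − 5·29 = -165
  T = 202 − 6·54 − 5·29 = -267
ΔT = -267 − (-512) = 245; ΔJ = -165 − (-695) = 530
Score = (-1)·245 + 3·530 = 1345

1345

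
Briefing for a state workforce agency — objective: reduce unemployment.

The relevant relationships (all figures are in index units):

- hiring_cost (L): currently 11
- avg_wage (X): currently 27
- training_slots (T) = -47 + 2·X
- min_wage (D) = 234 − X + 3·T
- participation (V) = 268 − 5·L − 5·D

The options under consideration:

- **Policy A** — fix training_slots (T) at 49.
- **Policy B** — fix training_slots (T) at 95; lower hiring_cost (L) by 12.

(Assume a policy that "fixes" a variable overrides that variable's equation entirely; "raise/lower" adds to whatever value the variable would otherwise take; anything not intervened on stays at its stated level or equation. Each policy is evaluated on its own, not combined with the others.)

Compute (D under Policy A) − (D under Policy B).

-138

Policy A (T := 49):
  X = 27
  T = 49
  D = 234 − 27 + 3·49 = 354
Policy B (T := 95, L − 12):
  X = 27
  T = 95
  D = 234 − 27 + 3·95 = 492
D: 354 − 492 = -138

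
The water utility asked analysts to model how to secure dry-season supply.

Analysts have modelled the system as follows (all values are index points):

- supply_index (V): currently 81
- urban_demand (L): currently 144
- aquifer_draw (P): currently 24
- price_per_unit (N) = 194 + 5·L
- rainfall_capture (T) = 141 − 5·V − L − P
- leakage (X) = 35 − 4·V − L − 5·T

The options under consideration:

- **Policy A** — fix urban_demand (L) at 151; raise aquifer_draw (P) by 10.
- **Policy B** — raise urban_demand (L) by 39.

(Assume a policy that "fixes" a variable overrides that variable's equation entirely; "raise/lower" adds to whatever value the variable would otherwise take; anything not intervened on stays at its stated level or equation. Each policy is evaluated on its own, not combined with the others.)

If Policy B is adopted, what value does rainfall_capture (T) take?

-471

Policy B (L + 39):
  V = 81
  L = 144 + 39 = 183
  P = 24
  T = 141 − 5·81 − 183 − 24 = -471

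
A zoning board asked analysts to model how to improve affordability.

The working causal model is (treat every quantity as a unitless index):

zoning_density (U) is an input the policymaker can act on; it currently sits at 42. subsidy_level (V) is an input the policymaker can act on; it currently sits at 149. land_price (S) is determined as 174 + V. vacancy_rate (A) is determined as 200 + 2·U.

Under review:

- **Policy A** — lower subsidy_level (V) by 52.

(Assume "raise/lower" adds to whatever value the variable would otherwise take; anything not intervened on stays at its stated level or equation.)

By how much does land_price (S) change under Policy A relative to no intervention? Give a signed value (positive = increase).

Baseline:
  V = 149
  S = 174 + 149 = 323
Policy A (V − 52):
  V = 149 − 52 = 97
  S = 174 + 97 = 271
Change in S: 271 − 323 = -52

-52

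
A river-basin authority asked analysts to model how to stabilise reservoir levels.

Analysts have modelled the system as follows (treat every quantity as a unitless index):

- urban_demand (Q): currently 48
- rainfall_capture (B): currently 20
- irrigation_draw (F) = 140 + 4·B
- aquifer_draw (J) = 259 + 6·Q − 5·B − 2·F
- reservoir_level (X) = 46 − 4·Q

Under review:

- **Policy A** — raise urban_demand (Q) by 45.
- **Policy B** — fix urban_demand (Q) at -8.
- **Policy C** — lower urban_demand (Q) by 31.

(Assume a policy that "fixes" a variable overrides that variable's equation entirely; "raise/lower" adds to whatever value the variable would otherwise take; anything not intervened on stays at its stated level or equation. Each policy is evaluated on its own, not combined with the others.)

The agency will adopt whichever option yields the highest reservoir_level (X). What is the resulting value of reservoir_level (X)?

78

Policy A (Q + 45):
  Q = 48 + 45 = 93
  X = 46 − 4·93 = -326
Policy B (Q := -8):
  Q = -8
  X = 46 − 4·(-8) = 78
Policy C (Q − 31):
  Q = 48 − 31 = 17
  X = 46 − 4·17 = -22
Comparing — Policy A: X=-326, Policy B: X=78, Policy C: X=-22. Highest is 78 (Policy B).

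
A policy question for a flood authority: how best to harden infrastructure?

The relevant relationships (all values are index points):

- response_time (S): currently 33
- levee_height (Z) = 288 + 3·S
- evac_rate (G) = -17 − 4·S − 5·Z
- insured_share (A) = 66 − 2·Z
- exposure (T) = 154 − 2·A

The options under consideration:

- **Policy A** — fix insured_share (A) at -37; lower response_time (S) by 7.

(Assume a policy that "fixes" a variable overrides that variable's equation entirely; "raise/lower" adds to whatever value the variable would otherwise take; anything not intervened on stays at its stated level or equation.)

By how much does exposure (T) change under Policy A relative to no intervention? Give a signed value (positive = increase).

-1342

Baseline:
  S = 33
  Z = 288 + 3·33 = 387
  A = 66 − 2·387 = -708
  T = 154 − 2·(-708) = 1570
Policy A (A := -37, S − 7):
  S = 33 − 7 = 26
  Z = 288 + 3·26 = 366
  A = -37
  T = 154 − 2·(-37) = 228
Change in T: 228 − 1570 = -1342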